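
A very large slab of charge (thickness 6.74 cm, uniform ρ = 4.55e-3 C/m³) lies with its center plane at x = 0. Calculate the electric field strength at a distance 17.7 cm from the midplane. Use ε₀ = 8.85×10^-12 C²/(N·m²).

|E| = 1.73×10^7 N/C

The point |x| = 17.7 cm lies outside the slab (half-thickness 0.0337 m). A symmetric pillbox spanning the full slab encloses Q_enc = ρ·d·A.
Flux = 2EA ⇒ E = |ρ|d/(2ε₀), independent of distance outside.
E = (4.55×10^-3)(0.0674)/(2·8.85×10^-12) = 1.73×10^7 N/C.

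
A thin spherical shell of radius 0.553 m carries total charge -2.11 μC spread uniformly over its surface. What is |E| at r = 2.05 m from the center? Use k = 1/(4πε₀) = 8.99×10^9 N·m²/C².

Take a concentric spherical Gaussian surface of radius r = 2.05 m (r > 0.553 m).
The entire shell is enclosed: Q_enc = -2.11×10^-6 C.
Gauss's law: E·4πr² = Q_enc/ε₀.
E = k|Q_enc|/r² = (8.99×10^9)(2.11×10^-6)/(2.05)² = 4.51×10^3 N/C.

|E| = 4.51×10^3 V/m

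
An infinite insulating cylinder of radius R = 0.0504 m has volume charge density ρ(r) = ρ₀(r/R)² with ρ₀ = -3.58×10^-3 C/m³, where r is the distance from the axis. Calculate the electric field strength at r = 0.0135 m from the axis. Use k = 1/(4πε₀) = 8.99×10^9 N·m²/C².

|E| ≈ 9.79×10^4 V/m

Take a coaxial cylindrical Gaussian surface of radius r = 0.0135 m and length L (r < R).
λ_enc = ∫₀^r ρ(r')·2πr' dr' = (2πρ₀/R²)·r^4/4 = -7.353e-8 C/m.
By Gauss's law (flux through the curved wall only), E·2πrL = λ_enc L/ε₀.
E = 2k|λ_enc|/r = 2(8.99×10^9)(7.353×10^-8)/(0.0135) = 9.79×10^4 N/C.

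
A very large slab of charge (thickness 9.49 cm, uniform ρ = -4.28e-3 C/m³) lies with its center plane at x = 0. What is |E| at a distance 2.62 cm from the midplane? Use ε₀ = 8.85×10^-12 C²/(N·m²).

|E| = 1.27×10^7 N/C

By symmetry E is perpendicular to the slab. A Gaussian pillbox from −2.62 cm to +2.62 cm (face area A) lies entirely within the slab.
Q_enc = ρ·(2x)·A and flux = 2EA, so 2EA = 2ρxA/ε₀ ⇒ E = |ρ|x/ε₀.
E = (4.28e-3)(0.0262)/(8.85×10^-12) = 1.27e7 N/C.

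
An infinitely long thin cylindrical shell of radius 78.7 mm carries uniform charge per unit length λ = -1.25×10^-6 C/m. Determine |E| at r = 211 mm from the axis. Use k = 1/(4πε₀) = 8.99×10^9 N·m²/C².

E ≈ 1.07e5 N/C

Coaxial Gaussian cylinder, radius r = 211 mm, length L (r > 78.7 mm).
The full line charge is enclosed: λ_enc = -1.25×10^-6 C/m.
By Gauss's law (flux through the curved wall only), E·2πrL = λ_enc L/ε₀.
E = 2k|λ_enc|/r = 2(8.99×10^9)(1.25×10^-6)/(0.211) = 1.07×10^5 N/C.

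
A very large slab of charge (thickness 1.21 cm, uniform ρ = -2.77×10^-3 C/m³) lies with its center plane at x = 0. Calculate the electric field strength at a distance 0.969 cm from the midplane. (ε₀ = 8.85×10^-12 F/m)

The point |x| = 0.969 cm lies outside the slab (half-thickness 0.00605 m). A symmetric pillbox spanning the full slab encloses Q_enc = ρ·d·A.
Flux = 2EA ⇒ E = |ρ|d/(2ε₀), independent of distance outside.
E = (2.77×10^-3)(0.0121)/(2·8.85×10^-12) = 1.89e6 N/C.

|E| ≈ 1.89×10^6 V/m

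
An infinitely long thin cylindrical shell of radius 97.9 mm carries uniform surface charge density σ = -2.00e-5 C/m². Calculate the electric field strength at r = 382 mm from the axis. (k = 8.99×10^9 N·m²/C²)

|E| = 5.79×10^5 N/C

By cylindrical symmetry E is radial; use a coaxial Gaussian cylinder of radius 382 mm and length L (r > 97.9 mm).
The whole shell is enclosed: λ_enc = σ·2πR = (-2.00×10^-5)·2π·(0.0979) = -1.23e-5 C/m.
By Gauss's law (flux through the curved wall only), E·2πrL = λ_enc L/ε₀.
E = 2k|λ_enc|/r = 2(8.99×10^9)(1.23×10^-5)/(0.382) = 5.79×10^5 N/C.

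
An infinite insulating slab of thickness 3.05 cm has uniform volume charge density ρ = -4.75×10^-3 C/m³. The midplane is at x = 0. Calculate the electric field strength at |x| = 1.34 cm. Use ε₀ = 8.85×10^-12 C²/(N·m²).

|E| ≈ 7.19e6 N/C

By symmetry E is perpendicular to the slab. A Gaussian pillbox from −1.34 cm to +1.34 cm (face area A) lies entirely within the slab.
Q_enc = ρ·(2x)·A and flux = 2EA, so 2EA = 2ρxA/ε₀ ⇒ E = |ρ|x/ε₀.
E = (4.75×10^-3)(0.0134)/(8.85×10^-12) = 7.19e6 N/C.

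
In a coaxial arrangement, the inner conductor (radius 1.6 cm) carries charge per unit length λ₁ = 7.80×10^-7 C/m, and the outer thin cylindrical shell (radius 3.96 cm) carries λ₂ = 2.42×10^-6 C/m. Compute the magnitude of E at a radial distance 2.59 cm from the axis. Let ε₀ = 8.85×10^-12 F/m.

Take a coaxial cylindrical Gaussian surface of radius r = 2.59 cm and length L (between the conductors, 1.6 cm < r < 3.96 cm).
The shell at 3.96 cm lies outside the Gaussian surface, so λ_enc = λ₁ = 7.80×10^-7 C/m.
Gauss's law: E·2πrL = λ_enc L/ε₀.
E = |λ_enc|/(2πε₀r) = (7.80×10^-7)/(2π·8.85×10^-12·0.0259) = 5.42e5 N/C.

|E| = 5.42e5 V/m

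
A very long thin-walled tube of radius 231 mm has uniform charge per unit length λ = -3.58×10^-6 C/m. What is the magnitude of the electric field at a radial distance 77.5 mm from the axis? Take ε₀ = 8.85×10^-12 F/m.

By cylindrical symmetry E is radial; use a coaxial Gaussian cylinder of radius 77.5 mm and length L (r < 231 mm, inside the shell).
No charge is enclosed, so Gauss's law gives E·2πrL = 0 ⇒ E = 0.

E = 0 (no enclosed charge)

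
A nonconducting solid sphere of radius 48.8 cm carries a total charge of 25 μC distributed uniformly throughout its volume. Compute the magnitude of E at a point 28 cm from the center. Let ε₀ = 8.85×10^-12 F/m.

E ≈ 5.42e5 N/C

By spherical symmetry E is radial; choose a Gaussian sphere of radius r = 28 cm (r < R).
For a uniform sphere the enclosed fraction is (r/R)³, so Q_enc = (25 μC)(0.28/0.488)³ = 4.722e-6 C.
Since E is radial and uniform over the Gaussian sphere, Φ = E·4πr² = Q_enc/ε₀.
E = |Q_enc|/(4πε₀r²) = (4.722×10^-6)/(4π·8.85×10^-12·(0.28)²) = 5.42×10^5 N/C.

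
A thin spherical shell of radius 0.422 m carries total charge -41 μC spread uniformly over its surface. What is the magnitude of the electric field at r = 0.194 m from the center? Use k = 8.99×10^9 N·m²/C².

E = 0

Take a concentric spherical Gaussian surface of radius r = 0.194 m (inside the shell, r < 0.422 m).
All the charge is outside the Gaussian surface: Q_enc = 0, hence E = 0 everywhere inside the shell.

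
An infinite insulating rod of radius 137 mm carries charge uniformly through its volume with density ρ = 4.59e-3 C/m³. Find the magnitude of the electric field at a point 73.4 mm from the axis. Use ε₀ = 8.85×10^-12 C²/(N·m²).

Coaxial Gaussian cylinder, radius r = 73.4 mm, length L (r < R).
Enclosed charge per unit length: λ_enc = ρ·πr² = (4.59×10^-3)π(0.0734)² = 7.769×10^-5 C/m.
Since E is radial and uniform over the curved surface, Φ = E·2πrL = Q_enc/ε₀ = λ_enc L/ε₀.
E = |λ_enc|/(2πε₀r) = (7.769×10^-5)/(2π·8.85×10^-12·0.0734) = 1.90×10^7 N/C.

E = 1.90×10^7 N/C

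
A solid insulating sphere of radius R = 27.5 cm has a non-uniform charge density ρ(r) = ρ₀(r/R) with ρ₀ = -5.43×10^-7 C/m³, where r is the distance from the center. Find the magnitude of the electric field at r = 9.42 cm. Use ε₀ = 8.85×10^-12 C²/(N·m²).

495 N/C

By spherical symmetry E is radial; choose a Gaussian sphere of radius r = 9.42 cm (r < R).
Q_enc = ∫₀^r ρ(r')·4πr'² dr' = (4πρ₀/R) ∫₀^r r'^3 dr' = 4πρ₀ r^4/(4·R) = -4.885×10^-10 C.
Since E is radial and uniform over the Gaussian sphere, Φ = E·4πr² = Q_enc/ε₀.
E = |Q_enc|/(4πε₀r²) = (4.885×10^-10)/(4π·8.85×10^-12·(0.0942)²) = 495 N/C.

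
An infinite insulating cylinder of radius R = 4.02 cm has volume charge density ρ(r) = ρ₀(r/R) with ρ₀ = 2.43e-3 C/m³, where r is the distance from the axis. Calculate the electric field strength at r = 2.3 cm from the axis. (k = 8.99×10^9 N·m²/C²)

Choose a coaxial cylinder of radius r = 2.3 cm (arbitrary length L) as the Gaussian surface (r < R).
Integrating ρ over the cross-section to radius r: λ_enc = (2πρ₀/R) ∫₀^r r'^2 dr' = 2πρ₀ r^3/(3·R) = 1.54×10^-6 C/m.
Applying ∮E·dA = Q_enc/ε₀ with the end caps contributing no flux:
E = 2k|λ_enc|/r = 2(8.99×10^9)(1.54e-6)/(0.023) = 1.20e6 N/C.

|E| ≈ 1.20×10^6 N/C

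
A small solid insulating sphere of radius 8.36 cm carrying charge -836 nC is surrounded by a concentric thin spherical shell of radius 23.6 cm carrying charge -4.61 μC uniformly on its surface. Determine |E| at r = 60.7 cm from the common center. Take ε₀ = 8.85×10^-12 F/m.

By spherical symmetry E is radial; choose a Gaussian sphere of radius r = 60.7 cm (r > 23.6 cm, enclosing both).
Q_enc = (-836 nC) + (-4.61 μC) = -5.446×10^-6 C.
By Gauss's law, ∮E·dA = E·4πr² = Q_enc/ε₀.
E = |Q_enc|/(4πε₀r²) = (5.446×10^-6)/(4π·8.85×10^-12·(0.607)²) = 1.33e5 N/C.

|E| ≈ 1.33e5 V/m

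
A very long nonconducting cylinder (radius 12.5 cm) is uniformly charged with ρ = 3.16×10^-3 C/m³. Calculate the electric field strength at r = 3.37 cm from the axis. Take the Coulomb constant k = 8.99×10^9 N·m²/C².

Coaxial Gaussian cylinder, radius r = 3.37 cm, length L (r < R).
Charge inside radius r per length L is ρ·πr²·L, so λ_enc = ρπr² = 1.127e-5 C/m.
Since E is radial and uniform over the curved surface, Φ = E·2πrL = Q_enc/ε₀ = λ_enc L/ε₀.
E = 2k|λ_enc|/r = 2(8.99×10^9)(1.127e-5)/(0.0337) = 6.02×10^6 N/C.

E ≈ 6.02e6 N/C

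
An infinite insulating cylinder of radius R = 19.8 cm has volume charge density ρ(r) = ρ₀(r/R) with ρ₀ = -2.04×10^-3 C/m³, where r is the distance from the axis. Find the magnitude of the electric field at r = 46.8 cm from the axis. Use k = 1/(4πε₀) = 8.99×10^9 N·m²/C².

|E| ≈ 6.44×10^6 V/m

Take a coaxial cylindrical Gaussian surface of radius r = 46.8 cm and length L (r > R, full charge per length enclosed).
λ_enc = 2π ∫₀^R ρ₀(r'/R)^1 r' dr' = 2πρ₀R²/3 = -1.675×10^-4 C/m.
Applying ∮E·dA = Q_enc/ε₀ with the end caps contributing no flux:
E = 2k|λ_enc|/r = 2(8.99×10^9)(1.675×10^-4)/(0.468) = 6.44×10^6 N/C.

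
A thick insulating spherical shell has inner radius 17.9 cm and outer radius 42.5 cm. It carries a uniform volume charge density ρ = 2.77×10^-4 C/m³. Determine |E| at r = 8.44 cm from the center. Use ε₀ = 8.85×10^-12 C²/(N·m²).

Symmetry ⇒ E = E(r) r̂. Gaussian sphere of radius r = 8.44 cm (r < 17.9 cm, inside the empty cavity).
No charge is enclosed, so by Gauss's law E·4πr² = 0 ⇒ E = 0.

E = 0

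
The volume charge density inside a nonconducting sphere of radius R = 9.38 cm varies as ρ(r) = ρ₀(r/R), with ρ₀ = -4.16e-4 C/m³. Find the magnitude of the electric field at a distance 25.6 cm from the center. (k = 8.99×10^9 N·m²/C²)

Symmetry ⇒ E = E(r) r̂. Gaussian sphere of radius r = 25.6 cm (r > R, all charge enclosed).
Q_enc = 4π ∫₀^R ρ₀(r'/R)^1 r'² dr' = 4πρ₀R³/4 = -1.079e-6 C.
Applying ∮E·dA = Q_enc/ε₀ with Φ = E(4πr²):
E = k|Q_enc|/r² = (8.99×10^9)(1.079e-6)/(0.256)² = 1.48e5 N/C.

E ≈ 1.48e5 N/C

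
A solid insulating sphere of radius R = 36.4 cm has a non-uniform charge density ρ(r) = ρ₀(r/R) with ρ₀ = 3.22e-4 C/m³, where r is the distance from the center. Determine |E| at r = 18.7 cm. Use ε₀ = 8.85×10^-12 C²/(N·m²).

Symmetry ⇒ E = E(r) r̂. Gaussian sphere of radius r = 18.7 cm (r < R).
Q_enc = ∫₀^r ρ(r')·4πr'² dr' = (4πρ₀/R) ∫₀^r r'^3 dr' = 4πρ₀ r^4/(4·R) = 3.398×10^-6 C.
Gauss's law: E·4πr² = Q_enc/ε₀.
E = |Q_enc|/(4πε₀r²) = (3.398×10^-6)/(4π·8.85×10^-12·(0.187)²) = 8.74×10^5 N/C.

E ≈ 8.74×10^5 N/C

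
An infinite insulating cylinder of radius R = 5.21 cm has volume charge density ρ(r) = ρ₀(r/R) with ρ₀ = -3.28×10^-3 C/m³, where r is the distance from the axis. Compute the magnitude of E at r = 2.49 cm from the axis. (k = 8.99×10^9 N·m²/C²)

E = 1.47e6 V/m

Coaxial Gaussian cylinder, radius r = 2.49 cm, length L (r < R).
Integrating ρ over the cross-section to radius r: λ_enc = (2πρ₀/R) ∫₀^r r'^2 dr' = 2πρ₀ r^3/(3·R) = -2.036e-6 C/m.
Since E is radial and uniform over the curved surface, Φ = E·2πrL = Q_enc/ε₀ = λ_enc L/ε₀.
E = 2k|λ_enc|/r = 2(8.99×10^9)(2.036×10^-6)/(0.0249) = 1.47e6 N/C.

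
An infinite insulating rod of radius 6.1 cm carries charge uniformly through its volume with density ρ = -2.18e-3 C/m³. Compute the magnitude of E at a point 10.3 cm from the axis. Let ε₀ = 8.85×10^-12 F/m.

|E| ≈ 4.45×10^6 V/m

Choose a coaxial cylinder of radius r = 10.3 cm (arbitrary length L) as the Gaussian surface (r > 6.1 cm, full cross-section enclosed).
λ_enc = ρ·πR² = (-2.18×10^-3)π(0.061)² = -2.548×10^-5 C/m.
Gauss's law: E·2πrL = λ_enc L/ε₀.
E = |λ_enc|/(2πε₀r) = (2.548×10^-5)/(2π·8.85×10^-12·0.103) = 4.45e6 N/C.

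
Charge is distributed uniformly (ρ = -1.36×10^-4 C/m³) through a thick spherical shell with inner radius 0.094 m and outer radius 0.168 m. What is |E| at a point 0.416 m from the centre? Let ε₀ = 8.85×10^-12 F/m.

Use a concentric Gaussian sphere at r = 0.416 m (r > 0.168 m, enclosing the whole shell).
Q_enc = ρ·(4π/3)(b³ − a³) = (-1.36×10^-4)·(4π/3)·((0.168)³ − (0.094)³) = -2.228×10^-6 C.
Gauss's law: E·4πr² = Q_enc/ε₀.
E = |Q_enc|/(4πε₀r²) = (2.228e-6)/(4π·8.85×10^-12·(0.416)²) = 1.16×10^5 N/C.

1.16×10^5 N/C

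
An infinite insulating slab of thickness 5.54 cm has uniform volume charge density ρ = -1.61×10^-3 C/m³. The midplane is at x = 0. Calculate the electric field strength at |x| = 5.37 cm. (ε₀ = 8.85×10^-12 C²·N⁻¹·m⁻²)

|E| ≈ 5.04e6 N/C

The point |x| = 5.37 cm lies outside the slab (half-thickness 0.0277 m). A symmetric pillbox spanning the full slab encloses Q_enc = ρ·d·A.
Flux = 2EA ⇒ E = |ρ|d/(2ε₀), independent of distance outside.
E = (1.61×10^-3)(0.0554)/(2·8.85×10^-12) = 5.04×10^6 N/C.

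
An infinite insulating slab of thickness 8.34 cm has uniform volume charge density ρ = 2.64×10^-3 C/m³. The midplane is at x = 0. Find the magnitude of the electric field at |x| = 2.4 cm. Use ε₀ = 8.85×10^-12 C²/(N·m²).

By symmetry E is perpendicular to the slab. A Gaussian pillbox from −2.4 cm to +2.4 cm (face area A) lies entirely within the slab.
Q_enc = ρ·(2x)·A and flux = 2EA, so 2EA = 2ρxA/ε₀ ⇒ E = |ρ|x/ε₀.
E = (2.64e-3)(0.024)/(8.85×10^-12) = 7.16e6 N/C.

|E| ≈ 7.16×10^6 N/C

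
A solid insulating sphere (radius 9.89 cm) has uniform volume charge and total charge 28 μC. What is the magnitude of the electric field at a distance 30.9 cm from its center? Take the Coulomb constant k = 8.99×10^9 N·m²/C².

2.64e6 N/C

Use a concentric Gaussian sphere at r = 30.9 cm (r > R, so the entire charge is enclosed).
Q_enc = 28 μC = 2.80e-5 C.
Gauss's law: E·4πr² = Q_enc/ε₀.
E = k|Q_enc|/r² = (8.99×10^9)(2.80e-5)/(0.309)² = 2.64×10^6 N/C.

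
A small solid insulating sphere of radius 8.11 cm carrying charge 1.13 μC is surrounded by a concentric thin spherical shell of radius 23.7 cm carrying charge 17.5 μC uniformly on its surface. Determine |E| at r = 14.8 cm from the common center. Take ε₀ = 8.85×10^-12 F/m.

E ≈ 4.64×10^5 V/m

Take a concentric spherical Gaussian surface of radius r = 14.8 cm (between the bodies, 8.11 cm < r < 23.7 cm).
The shell at 23.7 cm lies outside the Gaussian surface, so Q_enc = 1.13 μC = 1.13e-6 C.
Gauss's law: E·4πr² = Q_enc/ε₀.
E = |Q_enc|/(4πε₀r²) = (1.13e-6)/(4π·8.85×10^-12·(0.148)²) = 4.64e5 N/C.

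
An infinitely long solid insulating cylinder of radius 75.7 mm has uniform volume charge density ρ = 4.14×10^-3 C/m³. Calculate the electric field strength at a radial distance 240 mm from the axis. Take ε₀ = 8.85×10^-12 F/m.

Choose a coaxial cylinder of radius r = 240 mm (arbitrary length L) as the Gaussian surface (r > 75.7 mm, full cross-section enclosed).
λ_enc = ρ·πR² = (4.14e-3)π(0.0757)² = 7.453e-5 C/m.
By Gauss's law (flux through the curved wall only), E·2πrL = λ_enc L/ε₀.
E = |λ_enc|/(2πε₀r) = (7.453×10^-5)/(2π·8.85×10^-12·0.24) = 5.58×10^6 N/C.

E = 5.58×10^6 V/m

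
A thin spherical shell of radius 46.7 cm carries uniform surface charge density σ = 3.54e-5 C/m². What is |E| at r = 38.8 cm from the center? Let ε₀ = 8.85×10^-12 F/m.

Use a concentric Gaussian sphere at r = 38.8 cm (inside the shell, r < 46.7 cm).
All the charge is outside the Gaussian surface: Q_enc = 0, hence E = 0 everywhere inside the shell.

|E| = 0 N/C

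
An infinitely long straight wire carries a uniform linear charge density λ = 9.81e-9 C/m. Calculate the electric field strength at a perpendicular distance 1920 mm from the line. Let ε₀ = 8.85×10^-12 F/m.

|E| = 91.9 N/C

Choose a coaxial cylinder of radius r = 1920 mm (arbitrary length L) as the Gaussian surface.
Q_enc = λL, so λ_enc = 9.81×10^-9 C/m.
By Gauss's law (flux through the curved wall only), E·2πrL = λ_enc L/ε₀.
E = |λ_enc|/(2πε₀r) = (9.81e-9)/(2π·8.85×10^-12·1.92) = 91.9 N/C.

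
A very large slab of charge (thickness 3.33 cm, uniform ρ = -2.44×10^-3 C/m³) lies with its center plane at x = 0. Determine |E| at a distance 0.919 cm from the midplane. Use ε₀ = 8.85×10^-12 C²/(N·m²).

|E| ≈ 2.53e6 N/C

By symmetry E is perpendicular to the slab. A Gaussian pillbox from −0.919 cm to +0.919 cm (face area A) lies entirely within the slab.
Q_enc = ρ·(2x)·A and flux = 2EA, so 2EA = 2ρxA/ε₀ ⇒ E = |ρ|x/ε₀.
E = (2.44e-3)(0.00919)/(8.85×10^-12) = 2.53×10^6 N/C.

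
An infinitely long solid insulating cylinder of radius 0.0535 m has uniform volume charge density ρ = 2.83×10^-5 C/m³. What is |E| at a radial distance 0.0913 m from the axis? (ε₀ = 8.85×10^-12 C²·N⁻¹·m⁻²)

E ≈ 5.01×10^4 N/C

Coaxial Gaussian cylinder, radius r = 0.0913 m, length L (r > 0.0535 m, full cross-section enclosed).
λ_enc = ρ·πR² = (2.83×10^-5)π(0.0535)² = 2.545×10^-7 C/m.
Since E is radial and uniform over the curved surface, Φ = E·2πrL = Q_enc/ε₀ = λ_enc L/ε₀.
E = |λ_enc|/(2πε₀r) = (2.545e-7)/(2π·8.85×10^-12·0.0913) = 5.01e4 N/C.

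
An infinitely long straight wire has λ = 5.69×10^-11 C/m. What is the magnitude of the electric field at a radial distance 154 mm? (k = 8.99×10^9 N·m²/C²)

E ≈ 6.64 N/C

Choose a coaxial cylinder of radius r = 154 mm (arbitrary length L) as the Gaussian surface.
Q_enc = λL, so λ_enc = 5.69e-11 C/m.
By Gauss's law (flux through the curved wall only), E·2πrL = λ_enc L/ε₀.
E = 2k|λ_enc|/r = 2(8.99×10^9)(5.69e-11)/(0.154) = 6.64 N/C.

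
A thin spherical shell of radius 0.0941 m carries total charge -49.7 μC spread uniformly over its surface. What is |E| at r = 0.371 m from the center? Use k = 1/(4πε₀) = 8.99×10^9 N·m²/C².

3.25e6 N/C

Symmetry ⇒ E = E(r) r̂. Gaussian sphere of radius r = 0.371 m (r > 0.0941 m).
The entire shell is enclosed: Q_enc = -4.97e-5 C.
Since E is radial and uniform over the Gaussian sphere, Φ = E·4πr² = Q_enc/ε₀.
E = k|Q_enc|/r² = (8.99×10^9)(4.97×10^-5)/(0.371)² = 3.25×10^6 N/C.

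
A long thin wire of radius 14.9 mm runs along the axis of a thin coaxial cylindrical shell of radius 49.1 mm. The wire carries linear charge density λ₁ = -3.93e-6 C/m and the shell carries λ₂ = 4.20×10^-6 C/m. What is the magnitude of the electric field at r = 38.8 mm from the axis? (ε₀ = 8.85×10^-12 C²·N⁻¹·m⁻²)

Take a coaxial cylindrical Gaussian surface of radius r = 38.8 mm and length L (between the conductors, 14.9 mm < r < 49.1 mm).
The shell at 49.1 mm lies outside the Gaussian surface, so λ_enc = λ₁ = -3.93×10^-6 C/m.
Applying ∮E·dA = Q_enc/ε₀ with the end caps contributing no flux:
E = |λ_enc|/(2πε₀r) = (3.93e-6)/(2π·8.85×10^-12·0.0388) = 1.82e6 N/C.

E = 1.82e6 N/C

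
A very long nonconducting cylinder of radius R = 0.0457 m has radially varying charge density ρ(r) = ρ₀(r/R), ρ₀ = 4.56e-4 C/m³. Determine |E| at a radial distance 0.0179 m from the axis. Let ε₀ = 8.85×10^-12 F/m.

By cylindrical symmetry E is radial; use a coaxial Gaussian cylinder of radius 0.0179 m and length L (r < R).
λ_enc = ∫₀^r ρ(r')·2πr' dr' = (2πρ₀/R)·r^3/3 = 1.199e-7 C/m.
Applying ∮E·dA = Q_enc/ε₀ with the end caps contributing no flux:
E = |λ_enc|/(2πε₀r) = (1.199e-7)/(2π·8.85×10^-12·0.0179) = 1.20×10^5 N/C.

|E| ≈ 1.20×10^5 V/m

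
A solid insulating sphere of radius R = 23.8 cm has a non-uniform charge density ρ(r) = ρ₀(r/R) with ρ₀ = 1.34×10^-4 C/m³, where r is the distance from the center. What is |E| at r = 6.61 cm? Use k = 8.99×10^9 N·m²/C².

Use a concentric Gaussian sphere at r = 6.61 cm (r < R).
Integrate the density: Q_enc = 4π ∫₀^r ρ₀(r'/R)^1 r'² dr' = 4πρ₀ r^4/(4·R) = 3.377×10^-8 C.
By Gauss's law, ∮E·dA = E·4πr² = Q_enc/ε₀.
E = k|Q_enc|/r² = (8.99×10^9)(3.377×10^-8)/(0.0661)² = 6.95×10^4 N/C.

|E| ≈ 6.95×10^4 N/C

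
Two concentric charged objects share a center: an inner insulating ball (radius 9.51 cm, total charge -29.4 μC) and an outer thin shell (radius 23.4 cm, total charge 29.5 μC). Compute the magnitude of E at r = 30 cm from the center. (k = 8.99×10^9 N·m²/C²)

|E| = 9.99×10^3 N/C

Take a concentric spherical Gaussian surface of radius r = 30 cm (r > 23.4 cm, enclosing both).
Q_enc = (-29.4 μC) + (29.5 μC) = 1.00×10^-7 C.
By Gauss's law, ∮E·dA = E·4πr² = Q_enc/ε₀.
E = k|Q_enc|/r² = (8.99×10^9)(1.00e-7)/(0.3)² = 9.99×10^3 N/C.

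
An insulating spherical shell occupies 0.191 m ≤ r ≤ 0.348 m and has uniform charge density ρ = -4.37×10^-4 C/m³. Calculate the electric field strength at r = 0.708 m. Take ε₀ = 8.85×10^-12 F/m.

|E| ≈ 1.16×10^6 N/C

Use a concentric Gaussian sphere at r = 0.708 m (r > 0.348 m, enclosing the whole shell).
Q_enc = ρ·(4π/3)(b³ − a³) = (-4.37×10^-4)·(4π/3)·((0.348)³ − (0.191)³) = -6.439×10^-5 C.
Applying ∮E·dA = Q_enc/ε₀ with Φ = E(4πr²):
E = |Q_enc|/(4πε₀r²) = (6.439e-5)/(4π·8.85×10^-12·(0.708)²) = 1.16×10^6 N/C.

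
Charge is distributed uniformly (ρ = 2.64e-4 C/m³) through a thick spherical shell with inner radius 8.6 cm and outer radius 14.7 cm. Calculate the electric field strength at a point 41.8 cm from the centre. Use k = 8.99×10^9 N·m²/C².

Symmetry ⇒ E = E(r) r̂. Gaussian sphere of radius r = 41.8 cm (r > 14.7 cm, enclosing the whole shell).
Q_enc = ρ·(4π/3)(b³ − a³) = (2.64×10^-4)·(4π/3)·((0.147)³ − (0.086)³) = 2.809×10^-6 C.
Since E is radial and uniform over the Gaussian sphere, Φ = E·4πr² = Q_enc/ε₀.
E = k|Q_enc|/r² = (8.99×10^9)(2.809e-6)/(0.418)² = 1.45e5 N/C.

E = 1.45×10^5 V/m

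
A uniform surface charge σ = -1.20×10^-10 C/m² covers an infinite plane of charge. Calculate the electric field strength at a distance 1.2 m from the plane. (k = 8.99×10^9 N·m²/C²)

|E| = 6.78 N/C

By planar symmetry E is perpendicular to the sheet and uniform; use a Gaussian pillbox with flat faces of area A on each side of the sheet.
Only the two end caps contribute flux: Φ = 2EA. With Q_enc = σA, Gauss's law gives E = |σ|/(2ε₀).
E = 2πk|σ| = 2π(8.99×10^9)(1.20×10^-10) = 6.78 N/C.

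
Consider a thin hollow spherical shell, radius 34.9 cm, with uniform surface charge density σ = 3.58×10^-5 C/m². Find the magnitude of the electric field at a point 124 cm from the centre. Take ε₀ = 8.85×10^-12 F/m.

By spherical symmetry E is radial; choose a Gaussian sphere of radius r = 124 cm (r > 34.9 cm).
The entire shell is enclosed: Q_enc = σ·4πR² = (3.58×10^-5)·4π·(0.349)² = 5.48×10^-5 C.
Since E is radial and uniform over the Gaussian sphere, Φ = E·4πr² = Q_enc/ε₀.
E = |Q_enc|/(4πε₀r²) = (5.48×10^-5)/(4π·8.85×10^-12·(1.24)²) = 3.20×10^5 N/C.

E = 3.20×10^5 V/m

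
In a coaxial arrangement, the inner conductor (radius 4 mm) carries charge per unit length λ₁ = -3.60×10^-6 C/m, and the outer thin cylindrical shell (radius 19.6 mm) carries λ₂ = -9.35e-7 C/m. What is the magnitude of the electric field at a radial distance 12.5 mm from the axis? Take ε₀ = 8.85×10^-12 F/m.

|E| ≈ 5.18×10^6 N/C

By cylindrical symmetry E is radial; use a coaxial Gaussian cylinder of radius 12.5 mm and length L (between the conductors, 4 mm < r < 19.6 mm).
Only the inner wire is enclosed; the outer shell contributes nothing inside itself. λ_enc = λ₁ = -3.60e-6 C/m.
Gauss's law: E·2πrL = λ_enc L/ε₀.
E = |λ_enc|/(2πε₀r) = (3.60×10^-6)/(2π·8.85×10^-12·0.0125) = 5.18×10^6 N/C.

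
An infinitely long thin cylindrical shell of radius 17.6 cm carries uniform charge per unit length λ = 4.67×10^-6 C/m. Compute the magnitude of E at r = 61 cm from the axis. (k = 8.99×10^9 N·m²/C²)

E = 1.38×10^5 N/C

Take a coaxial cylindrical Gaussian surface of radius r = 61 cm and length L (r > 17.6 cm).
The full line charge is enclosed: λ_enc = 4.67×10^-6 C/m.
Since E is radial and uniform over the curved surface, Φ = E·2πrL = Q_enc/ε₀ = λ_enc L/ε₀.
E = 2k|λ_enc|/r = 2(8.99×10^9)(4.67×10^-6)/(0.61) = 1.38e5 N/C.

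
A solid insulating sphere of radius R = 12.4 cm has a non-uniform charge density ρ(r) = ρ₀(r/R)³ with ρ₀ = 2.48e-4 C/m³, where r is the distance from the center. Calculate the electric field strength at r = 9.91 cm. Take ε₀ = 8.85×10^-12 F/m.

Symmetry ⇒ E = E(r) r̂. Gaussian sphere of radius r = 9.91 cm (r < R).
Q_enc = ∫₀^r ρ(r')·4πr'² dr' = (4πρ₀/R³) ∫₀^r r'^5 dr' = 4πρ₀ r^6/(6·R³) = 2.58e-7 C.
By Gauss's law, ∮E·dA = E·4πr² = Q_enc/ε₀.
E = |Q_enc|/(4πε₀r²) = (2.58e-7)/(4π·8.85×10^-12·(0.0991)²) = 2.36×10^5 N/C.

E = 2.36×10^5 N/C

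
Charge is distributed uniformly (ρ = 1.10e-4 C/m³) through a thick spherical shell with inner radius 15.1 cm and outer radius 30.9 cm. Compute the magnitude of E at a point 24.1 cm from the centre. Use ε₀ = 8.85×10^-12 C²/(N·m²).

E ≈ 7.53×10^5 V/m

Use a concentric Gaussian sphere at r = 24.1 cm (within the shell material, 15.1 cm < r < 30.9 cm).
Only the shell between 15.1 cm and r is enclosed: Q_enc = ρ·(4π/3)(r³ − a³) = (1.10×10^-4)·(4π/3)·((0.241)³ − (0.151)³) = 4.863×10^-6 C.
Applying ∮E·dA = Q_enc/ε₀ with Φ = E(4πr²):
E = |Q_enc|/(4πε₀r²) = (4.863×10^-6)/(4π·8.85×10^-12·(0.241)²) = 7.53×10^5 N/C.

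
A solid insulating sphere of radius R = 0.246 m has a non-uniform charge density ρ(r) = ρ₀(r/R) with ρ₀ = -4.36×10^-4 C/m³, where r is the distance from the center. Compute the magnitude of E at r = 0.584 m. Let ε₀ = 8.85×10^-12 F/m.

By spherical symmetry E is radial; choose a Gaussian sphere of radius r = 0.584 m (r > R, all charge enclosed).
Q_enc = 4π ∫₀^R ρ₀(r'/R)^1 r'² dr' = 4πρ₀R³/4 = -2.039e-5 C.
Applying ∮E·dA = Q_enc/ε₀ with Φ = E(4πr²):
E = |Q_enc|/(4πε₀r²) = (2.039×10^-5)/(4π·8.85×10^-12·(0.584)²) = 5.38×10^5 N/C.

|E| = 5.38e5 V/m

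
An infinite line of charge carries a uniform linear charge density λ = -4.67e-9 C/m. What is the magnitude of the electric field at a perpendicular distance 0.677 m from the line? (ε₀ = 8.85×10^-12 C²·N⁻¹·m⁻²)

|E| ≈ 124 N/C

By cylindrical symmetry E is radial; use a coaxial Gaussian cylinder of radius 0.677 m and length L.
Q_enc = λL, so λ_enc = -4.67×10^-9 C/m.
Since E is radial and uniform over the curved surface, Φ = E·2πrL = Q_enc/ε₀ = λ_enc L/ε₀.
E = |λ_enc|/(2πε₀r) = (4.67e-9)/(2π·8.85×10^-12·0.677) = 124 N/C.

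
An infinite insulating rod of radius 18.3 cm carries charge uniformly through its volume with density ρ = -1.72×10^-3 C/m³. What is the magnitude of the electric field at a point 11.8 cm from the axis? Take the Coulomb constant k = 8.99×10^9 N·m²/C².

Choose a coaxial cylinder of radius r = 11.8 cm (arbitrary length L) as the Gaussian surface (r < R).
Charge inside radius r per length L is ρ·πr²·L, so λ_enc = ρπr² = -7.524e-5 C/m.
Applying ∮E·dA = Q_enc/ε₀ with the end caps contributing no flux:
E = 2k|λ_enc|/r = 2(8.99×10^9)(7.524e-5)/(0.118) = 1.15×10^7 N/C.

|E| ≈ 1.15×10^7 V/m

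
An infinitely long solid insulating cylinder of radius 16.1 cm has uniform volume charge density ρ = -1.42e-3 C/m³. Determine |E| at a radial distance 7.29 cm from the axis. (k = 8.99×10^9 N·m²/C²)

Coaxial Gaussian cylinder, radius r = 7.29 cm, length L (r < R).
Charge inside radius r per length L is ρ·πr²·L, so λ_enc = ρπr² = -2.371×10^-5 C/m.
Gauss's law: E·2πrL = λ_enc L/ε₀.
E = 2k|λ_enc|/r = 2(8.99×10^9)(2.371×10^-5)/(0.0729) = 5.85×10^6 N/C.

|E| = 5.85×10^6 V/m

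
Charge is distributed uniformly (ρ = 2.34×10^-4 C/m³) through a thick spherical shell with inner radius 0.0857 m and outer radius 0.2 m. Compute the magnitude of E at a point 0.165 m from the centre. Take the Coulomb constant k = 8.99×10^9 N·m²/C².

Use a concentric Gaussian sphere at r = 0.165 m (within the shell material, 0.0857 m < r < 0.2 m).
Only the shell between 0.0857 m and r is enclosed: Q_enc = ρ·(4π/3)(r³ − a³) = (2.34×10^-4)·(4π/3)·((0.165)³ − (0.0857)³) = 3.786×10^-6 C.
Gauss's law: E·4πr² = Q_enc/ε₀.
E = k|Q_enc|/r² = (8.99×10^9)(3.786e-6)/(0.165)² = 1.25×10^6 N/C.

E ≈ 1.25e6 V/m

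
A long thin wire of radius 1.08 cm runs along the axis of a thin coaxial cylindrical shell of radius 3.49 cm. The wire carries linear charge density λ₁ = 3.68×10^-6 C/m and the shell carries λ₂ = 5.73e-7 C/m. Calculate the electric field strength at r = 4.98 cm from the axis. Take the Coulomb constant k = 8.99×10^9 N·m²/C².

Take a coaxial cylindrical Gaussian surface of radius r = 4.98 cm and length L (r > 3.49 cm, enclosing both).
λ_enc = λ₁ + λ₂ = (3.68e-6) + (5.73×10^-7) = 4.253e-6 C/m.
Applying ∮E·dA = Q_enc/ε₀ with the end caps contributing no flux:
E = 2k|λ_enc|/r = 2(8.99×10^9)(4.253e-6)/(0.0498) = 1.54×10^6 N/C.

E ≈ 1.54×10^6 N/C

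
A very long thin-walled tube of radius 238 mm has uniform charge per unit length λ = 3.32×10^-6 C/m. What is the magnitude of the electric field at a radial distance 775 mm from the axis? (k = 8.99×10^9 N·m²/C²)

E ≈ 7.70e4 N/C

By cylindrical symmetry E is radial; use a coaxial Gaussian cylinder of radius 775 mm and length L (r > 238 mm).
The full line charge is enclosed: λ_enc = 3.32×10^-6 C/m.
By Gauss's law (flux through the curved wall only), E·2πrL = λ_enc L/ε₀.
E = 2k|λ_enc|/r = 2(8.99×10^9)(3.32×10^-6)/(0.775) = 7.70×10^4 N/C.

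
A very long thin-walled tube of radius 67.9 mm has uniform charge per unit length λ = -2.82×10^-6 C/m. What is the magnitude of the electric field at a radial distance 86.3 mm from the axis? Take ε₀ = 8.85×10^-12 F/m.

|E| = 5.88e5 V/m

By cylindrical symmetry E is radial; use a coaxial Gaussian cylinder of radius 86.3 mm and length L (r > 67.9 mm).
The full line charge is enclosed: λ_enc = -2.82×10^-6 C/m.
By Gauss's law (flux through the curved wall only), E·2πrL = λ_enc L/ε₀.
E = |λ_enc|/(2πε₀r) = (2.82×10^-6)/(2π·8.85×10^-12·0.0863) = 5.88×10^5 N/C.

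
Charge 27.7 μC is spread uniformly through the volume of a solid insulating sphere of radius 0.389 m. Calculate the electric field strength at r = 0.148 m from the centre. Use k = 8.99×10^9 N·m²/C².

By spherical symmetry E is radial; choose a Gaussian sphere of radius r = 0.148 m (r < R).
For a uniform sphere the enclosed fraction is (r/R)³, so Q_enc = (27.7 μC)(0.148/0.389)³ = 1.526×10^-6 C.
Since E is radial and uniform over the Gaussian sphere, Φ = E·4πr² = Q_enc/ε₀.
E = k|Q_enc|/r² = (8.99×10^9)(1.526×10^-6)/(0.148)² = 6.26e5 N/C.

E ≈ 6.26e5 N/C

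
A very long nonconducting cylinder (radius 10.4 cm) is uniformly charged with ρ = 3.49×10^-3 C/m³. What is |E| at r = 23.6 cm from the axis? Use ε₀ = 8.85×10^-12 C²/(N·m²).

E ≈ 9.04×10^6 N/C

Coaxial Gaussian cylinder, radius r = 23.6 cm, length L (r > 10.4 cm, full cross-section enclosed).
λ_enc = ρ·πR² = (3.49×10^-3)π(0.104)² = 1.186×10^-4 C/m.
Applying ∮E·dA = Q_enc/ε₀ with the end caps contributing no flux:
E = |λ_enc|/(2πε₀r) = (1.186×10^-4)/(2π·8.85×10^-12·0.236) = 9.04×10^6 N/C.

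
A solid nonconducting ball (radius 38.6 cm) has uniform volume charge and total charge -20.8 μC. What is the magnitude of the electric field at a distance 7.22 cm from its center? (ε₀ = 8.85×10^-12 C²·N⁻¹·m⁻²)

E = 2.35×10^5 N/C

Take a concentric spherical Gaussian surface of radius r = 7.22 cm (r < R).
Only the charge within r is enclosed: Q_enc = Q·(r/R)³ = (-20.8 μC)·(7.22 cm/38.6 cm)³ = -1.361×10^-7 C.
By Gauss's law, ∮E·dA = E·4πr² = Q_enc/ε₀.
E = |Q_enc|/(4πε₀r²) = (1.361×10^-7)/(4π·8.85×10^-12·(0.0722)²) = 2.35×10^5 N/C.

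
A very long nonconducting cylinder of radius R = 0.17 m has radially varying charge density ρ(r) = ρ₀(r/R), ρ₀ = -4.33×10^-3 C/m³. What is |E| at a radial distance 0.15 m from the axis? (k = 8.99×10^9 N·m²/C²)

By cylindrical symmetry E is radial; use a coaxial Gaussian cylinder of radius 0.15 m and length L (r < R).
λ_enc = ∫₀^r ρ(r')·2πr' dr' = (2πρ₀/R)·r^3/3 = -1.80×10^-4 C/m.
By Gauss's law (flux through the curved wall only), E·2πrL = λ_enc L/ε₀.
E = 2k|λ_enc|/r = 2(8.99×10^9)(1.80×10^-4)/(0.15) = 2.16×10^7 N/C.

2.16×10^7 V/m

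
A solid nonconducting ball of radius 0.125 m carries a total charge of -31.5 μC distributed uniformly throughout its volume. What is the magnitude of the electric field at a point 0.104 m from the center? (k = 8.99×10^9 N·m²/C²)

|E| ≈ 1.51×10^7 V/m

Take a concentric spherical Gaussian surface of radius r = 0.104 m (r < R).
Only the charge within r is enclosed: Q_enc = Q·(r/R)³ = (-31.5 μC)·(0.104 m/0.125 m)³ = -1.814×10^-5 C.
Gauss's law: E·4πr² = Q_enc/ε₀.
E = k|Q_enc|/r² = (8.99×10^9)(1.814×10^-5)/(0.104)² = 1.51×10^7 N/C.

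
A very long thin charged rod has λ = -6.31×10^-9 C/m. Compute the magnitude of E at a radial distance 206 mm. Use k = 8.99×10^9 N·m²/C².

Take a coaxial cylindrical Gaussian surface of radius r = 206 mm and length L.
Q_enc = λL, so λ_enc = -6.31e-9 C/m.
Gauss's law: E·2πrL = λ_enc L/ε₀.
E = 2k|λ_enc|/r = 2(8.99×10^9)(6.31e-9)/(0.206) = 551 N/C.

E ≈ 551 N/C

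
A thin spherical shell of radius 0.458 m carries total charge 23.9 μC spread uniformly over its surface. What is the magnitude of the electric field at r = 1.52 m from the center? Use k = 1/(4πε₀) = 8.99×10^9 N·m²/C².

E ≈ 9.30×10^4 N/C

Take a concentric spherical Gaussian surface of radius r = 1.52 m (r > 0.458 m).
The entire shell is enclosed: Q_enc = 2.39e-5 C.
By Gauss's law, ∮E·dA = E·4πr² = Q_enc/ε₀.
E = k|Q_enc|/r² = (8.99×10^9)(2.39×10^-5)/(1.52)² = 9.30×10^4 N/C.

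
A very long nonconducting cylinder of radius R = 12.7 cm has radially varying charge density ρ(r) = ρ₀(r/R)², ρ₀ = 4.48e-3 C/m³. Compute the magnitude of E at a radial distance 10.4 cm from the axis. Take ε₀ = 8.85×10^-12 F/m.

By cylindrical symmetry E is radial; use a coaxial Gaussian cylinder of radius 10.4 cm and length L (r < R).
λ_enc = ∫₀^r ρ(r')·2πr' dr' = (2πρ₀/R²)·r^4/4 = 5.104e-5 C/m.
Applying ∮E·dA = Q_enc/ε₀ with the end caps contributing no flux:
E = |λ_enc|/(2πε₀r) = (5.104×10^-5)/(2π·8.85×10^-12·0.104) = 8.83×10^6 N/C.

E = 8.83×10^6 N/C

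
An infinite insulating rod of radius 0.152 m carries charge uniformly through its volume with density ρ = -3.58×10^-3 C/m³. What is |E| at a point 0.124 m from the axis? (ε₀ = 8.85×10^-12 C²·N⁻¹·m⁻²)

Choose a coaxial cylinder of radius r = 0.124 m (arbitrary length L) as the Gaussian surface (r < R).
Enclosed charge per unit length: λ_enc = ρ·πr² = (-3.58e-3)π(0.124)² = -1.729×10^-4 C/m.
By Gauss's law (flux through the curved wall only), E·2πrL = λ_enc L/ε₀.
E = |λ_enc|/(2πε₀r) = (1.729e-4)/(2π·8.85×10^-12·0.124) = 2.51×10^7 N/C.

E ≈ 2.51×10^7 N/C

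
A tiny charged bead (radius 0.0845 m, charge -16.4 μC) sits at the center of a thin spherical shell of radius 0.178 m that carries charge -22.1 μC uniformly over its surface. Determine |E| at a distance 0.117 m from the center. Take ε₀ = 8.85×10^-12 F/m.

E = 1.08×10^7 N/C

Use a concentric Gaussian sphere at r = 0.117 m (between the bodies, 0.0845 m < r < 0.178 m).
Only the inner charge is enclosed; the outer shell contributes nothing inside itself. Q_enc = -16.4 μC = -1.64×10^-5 C.
By Gauss's law, ∮E·dA = E·4πr² = Q_enc/ε₀.
E = |Q_enc|/(4πε₀r²) = (1.64×10^-5)/(4π·8.85×10^-12·(0.117)²) = 1.08×10^7 N/C.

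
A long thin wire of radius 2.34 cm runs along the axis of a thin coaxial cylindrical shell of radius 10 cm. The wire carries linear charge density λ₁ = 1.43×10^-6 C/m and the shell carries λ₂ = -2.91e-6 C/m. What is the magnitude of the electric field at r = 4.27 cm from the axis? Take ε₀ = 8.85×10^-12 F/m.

Take a coaxial cylindrical Gaussian surface of radius r = 4.27 cm and length L (between the conductors, 2.34 cm < r < 10 cm).
Only the inner wire is enclosed; the outer shell contributes nothing inside itself. λ_enc = λ₁ = 1.43×10^-6 C/m.
Since E is radial and uniform over the curved surface, Φ = E·2πrL = Q_enc/ε₀ = λ_enc L/ε₀.
E = |λ_enc|/(2πε₀r) = (1.43e-6)/(2π·8.85×10^-12·0.0427) = 6.02e5 N/C.

6.02×10^5 V/m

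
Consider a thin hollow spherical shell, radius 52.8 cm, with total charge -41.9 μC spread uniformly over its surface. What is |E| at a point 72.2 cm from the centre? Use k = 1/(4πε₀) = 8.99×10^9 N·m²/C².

By spherical symmetry E is radial; choose a Gaussian sphere of radius r = 72.2 cm (r > 52.8 cm).
The entire shell is enclosed: Q_enc = -4.19e-5 C.
Applying ∮E·dA = Q_enc/ε₀ with Φ = E(4πr²):
E = k|Q_enc|/r² = (8.99×10^9)(4.19e-5)/(0.722)² = 7.23×10^5 N/C.

|E| ≈ 7.23e5 N/C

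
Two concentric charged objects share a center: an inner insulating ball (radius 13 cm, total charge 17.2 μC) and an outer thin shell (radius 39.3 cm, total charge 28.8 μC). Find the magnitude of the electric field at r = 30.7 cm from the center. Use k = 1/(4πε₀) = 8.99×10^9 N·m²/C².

|E| ≈ 1.64×10^6 V/m

Take a concentric spherical Gaussian surface of radius r = 30.7 cm (between the bodies, 13 cm < r < 39.3 cm).
The shell at 39.3 cm lies outside the Gaussian surface, so Q_enc = 17.2 μC = 1.72×10^-5 C.
Gauss's law: E·4πr² = Q_enc/ε₀.
E = k|Q_enc|/r² = (8.99×10^9)(1.72×10^-5)/(0.307)² = 1.64×10^6 N/C.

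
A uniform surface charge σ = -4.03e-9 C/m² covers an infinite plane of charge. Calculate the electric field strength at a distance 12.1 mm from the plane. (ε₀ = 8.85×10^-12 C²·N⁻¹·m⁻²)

The symmetry is planar: E is normal to the sheet and the same magnitude on both sides. Take a pillbox straddling the sheet with end-cap area A.
Flux Φ = 2EA and Q_enc = σA, so 2EA = σA/ε₀ ⇒ E = |σ|/(2ε₀), independent of distance.
E = |σ|/(2ε₀) = (4.03e-9)/(2·8.85×10^-12) = 228 N/C.

|E| = 228 N/C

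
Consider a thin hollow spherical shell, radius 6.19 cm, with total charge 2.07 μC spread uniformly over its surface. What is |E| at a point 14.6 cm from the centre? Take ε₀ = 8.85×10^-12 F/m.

By spherical symmetry E is radial; choose a Gaussian sphere of radius r = 14.6 cm (r > 6.19 cm).
The entire shell is enclosed: Q_enc = 2.07×10^-6 C.
Gauss's law: E·4πr² = Q_enc/ε₀.
E = |Q_enc|/(4πε₀r²) = (2.07e-6)/(4π·8.85×10^-12·(0.146)²) = 8.73×10^5 N/C.

8.73×10^5 N/C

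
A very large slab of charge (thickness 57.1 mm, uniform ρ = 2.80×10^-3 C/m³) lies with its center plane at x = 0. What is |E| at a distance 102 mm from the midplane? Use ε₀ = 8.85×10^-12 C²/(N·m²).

9.03×10^6 N/C

The point |x| = 102 mm lies outside the slab (half-thickness 0.02855 m). A symmetric pillbox spanning the full slab encloses Q_enc = ρ·d·A.
Flux = 2EA ⇒ E = |ρ|d/(2ε₀), independent of distance outside.
E = (2.80×10^-3)(0.0571)/(2·8.85×10^-12) = 9.03×10^6 N/C.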